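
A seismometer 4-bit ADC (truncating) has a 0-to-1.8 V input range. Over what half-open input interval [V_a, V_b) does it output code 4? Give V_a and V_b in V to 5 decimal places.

LSB = 1.8/2^4 = 112.500 mV.
V_a = V_low + 4·LSB = 0.45 V; V_b = V_low + 5·LSB = 0.5625 V.

[0.45000 V, 0.56250 V)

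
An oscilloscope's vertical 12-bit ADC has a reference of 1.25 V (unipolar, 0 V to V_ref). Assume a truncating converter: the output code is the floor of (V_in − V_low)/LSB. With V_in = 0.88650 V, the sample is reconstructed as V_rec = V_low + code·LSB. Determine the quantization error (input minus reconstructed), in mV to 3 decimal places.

0.270 mV

One LSB is 1.25 V / 4096 = 305.18 µV.
(0.88650 − 0)/0.000305176 = 2904.8832; ⌊·⌋ gives code 2904.
Reconstructed: 0.88623047 V.
Difference: 0.000269531 V → 0.270 mV.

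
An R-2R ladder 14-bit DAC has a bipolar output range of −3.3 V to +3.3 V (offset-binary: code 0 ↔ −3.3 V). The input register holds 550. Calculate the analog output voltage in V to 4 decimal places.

-3.0784 V

LSB = 6.6 V / 2^14 = 402.83 µV.
V_out = (−3.3) + 550 × 0.000402832 V = -3.07844 V.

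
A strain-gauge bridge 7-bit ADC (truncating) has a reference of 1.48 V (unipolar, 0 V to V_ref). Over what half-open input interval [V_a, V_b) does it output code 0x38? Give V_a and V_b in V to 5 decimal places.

[0.64750 V, 0.65906 V)

LSB = 1.48/2^7 = 11.562 mV.
Code 0x38 = 56 decimal.
V_a = V_low + 56·LSB = 0.6475 V; V_b = V_low + 57·LSB = 0.659062 V.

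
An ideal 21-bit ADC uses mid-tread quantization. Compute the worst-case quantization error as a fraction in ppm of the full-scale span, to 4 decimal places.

0.2384 ppm

Rounding → worst-case error = ½ LSB = V_FS/2^22, so 1e+06/4194304 = 0.238419 ppm of full scale.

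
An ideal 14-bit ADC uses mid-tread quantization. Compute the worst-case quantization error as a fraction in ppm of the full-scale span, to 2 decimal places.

Rounding → worst-case error = ½ LSB = V_FS/2^15, so 1e+06/32768 = 30.5176 ppm of full scale.

30.52 ppm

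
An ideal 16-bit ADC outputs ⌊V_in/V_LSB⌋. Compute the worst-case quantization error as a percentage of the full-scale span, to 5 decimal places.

Truncating → worst-case error = 1 LSB = V_FS/2^16, so 100/65536 = 0.00152588 % of full scale.

0.00153 %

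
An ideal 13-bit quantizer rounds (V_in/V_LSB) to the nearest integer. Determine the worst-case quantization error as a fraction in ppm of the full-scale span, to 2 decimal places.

Rounding → worst-case error = ½ LSB = V_FS/2^14, so 1e+06/16384 = 61.0352 ppm of full scale.

61.04 ppm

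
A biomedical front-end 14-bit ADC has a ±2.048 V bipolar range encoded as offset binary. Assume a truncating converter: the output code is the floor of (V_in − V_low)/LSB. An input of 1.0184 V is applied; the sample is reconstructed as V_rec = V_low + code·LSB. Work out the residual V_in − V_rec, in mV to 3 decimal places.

One LSB is 4.096 V / 16384 = 250.00 µV.
Scaled input = 12265.6000 LSBs, so code = 12265.
V_rec = (−2.048) + 12265·0.00025 = 1.01825 V.
Error = 1.0184 − 1.01825 = 0.00015 V = 0.150 mV.

0.150 mV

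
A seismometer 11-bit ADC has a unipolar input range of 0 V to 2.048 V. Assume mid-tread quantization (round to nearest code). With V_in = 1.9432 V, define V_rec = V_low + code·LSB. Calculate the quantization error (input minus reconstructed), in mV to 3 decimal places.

One LSB is 2.048 V / 2048 = 1.000 mV.
Scaled input = 1943.2000 LSBs, so code = 1943.
Code 1943 maps back to 0 + 1943×0.001 V = 1.943 V.
V_in − V_rec = 0.0002 V = 0.200 mV.

0.200 mV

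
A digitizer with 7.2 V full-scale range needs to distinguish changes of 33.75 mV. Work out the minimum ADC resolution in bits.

8 bits

Number of steps required ≥ 7.2 V / 33.75 mV = 213.33.
Need 2^N ≥ 213.33; 2^7 = 128, 2^8 = 256.
Minimum N = 8.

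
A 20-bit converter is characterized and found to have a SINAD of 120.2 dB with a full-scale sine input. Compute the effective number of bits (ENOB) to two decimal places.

ENOB = (SINAD − 1.76) / 6.02 = (120.2 − 1.76)/6.02 = 19.674.

19.67 bits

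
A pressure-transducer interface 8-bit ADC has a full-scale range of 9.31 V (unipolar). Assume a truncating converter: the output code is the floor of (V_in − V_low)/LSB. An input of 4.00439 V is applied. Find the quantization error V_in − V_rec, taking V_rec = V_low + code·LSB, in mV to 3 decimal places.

3.999 mV

One LSB is 9.31 V / 256 = 36.367 mV.
(4.00439 − 0)/0.0363672 = 110.1100; ⌊·⌋ gives code 110.
V_rec = 0 + 110·0.0363672 = 4.0003906 V.
V_in − V_rec = 0.00399938 V = 3.999 mV.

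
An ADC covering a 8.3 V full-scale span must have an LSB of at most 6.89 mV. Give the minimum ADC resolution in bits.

11 bits

Number of steps required ≥ 8.3 V / 6.89 mV = 1204.64.
Need 2^N ≥ 1204.64; 2^10 = 1024, 2^11 = 2048.
Minimum N = 11.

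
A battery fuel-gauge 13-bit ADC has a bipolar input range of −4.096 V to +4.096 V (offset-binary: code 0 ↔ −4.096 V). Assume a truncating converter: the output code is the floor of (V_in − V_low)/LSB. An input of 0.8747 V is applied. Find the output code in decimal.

code 4970

With 8192 levels over 8.192 V, one step is 1.000 mV.
(V_in − V_low)/LSB = (0.8747 − (−4.096)) / 0.001 = 4970.700.
⌊·⌋(4970.700) = 4970.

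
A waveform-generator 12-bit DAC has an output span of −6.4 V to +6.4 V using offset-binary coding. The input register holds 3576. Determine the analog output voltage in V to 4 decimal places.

4.7750 V

LSB = 12.8 V / 2^12 = 3.125 mV.
V_out = (−6.4) + 3576 × 0.003125 V = 4.775 V.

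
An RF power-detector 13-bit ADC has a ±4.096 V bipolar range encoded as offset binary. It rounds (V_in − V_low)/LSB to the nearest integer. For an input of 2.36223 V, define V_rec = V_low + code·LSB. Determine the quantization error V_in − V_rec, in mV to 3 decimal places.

Step size: 8.192 V ÷ 2^13 = 1.000 mV.
(V_in − V_low)/LSB = (2.36223 − (−4.096))/0.001 = 6458.2300 → code 6458 (round).
Reconstructed: 2.362 V.
Error = 2.36223 − 2.362 = 0.00023 V = 0.230 mV.

0.230 mV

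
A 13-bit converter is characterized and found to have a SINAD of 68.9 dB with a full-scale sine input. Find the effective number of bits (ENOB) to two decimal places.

11.15 bits

ENOB = (SINAD − 1.76) / 6.02 = (68.9 − 1.76)/6.02 = 11.153.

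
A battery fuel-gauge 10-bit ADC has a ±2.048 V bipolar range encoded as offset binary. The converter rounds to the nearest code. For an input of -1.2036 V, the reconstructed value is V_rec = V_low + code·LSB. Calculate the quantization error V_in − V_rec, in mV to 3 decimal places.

0.400 mV

One LSB is 4.096 V / 1024 = 4.000 mV.
Scaled input = 211.1000 LSBs, so code = 211.
V_rec = (−2.048) + 211·0.004 = -1.204 V.
V_in − V_rec = 0.0004 V = 0.400 mV.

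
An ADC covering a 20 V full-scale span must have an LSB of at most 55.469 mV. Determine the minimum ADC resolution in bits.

9 bits

Number of steps required ≥ 20 V / 55.469 mV = 360.56.
Need 2^N ≥ 360.56; 2^8 = 256, 2^9 = 512.
Minimum N = 9.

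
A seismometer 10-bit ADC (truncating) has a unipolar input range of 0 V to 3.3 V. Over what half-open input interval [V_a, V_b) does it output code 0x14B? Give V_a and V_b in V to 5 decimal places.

[1.06670 V, 1.06992 V)

LSB = 3.3/2^10 = 3.223 mV.
Code 0x14B = 331 decimal.
V_a = V_low + 331·LSB = 1.0667 V; V_b = V_low + 332·LSB = 1.06992 V.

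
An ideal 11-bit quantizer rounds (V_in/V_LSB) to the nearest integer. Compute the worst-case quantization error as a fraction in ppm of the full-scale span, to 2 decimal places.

Rounding → worst-case error = ½ LSB = V_FS/2^12, so 1e+06/4096 = 244.141 ppm of full scale.

244.14 ppm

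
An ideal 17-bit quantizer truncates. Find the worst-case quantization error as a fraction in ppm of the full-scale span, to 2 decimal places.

Truncating → worst-case error = 1 LSB = V_FS/2^17, so 1e+06/131072 = 7.62939 ppm of full scale.

7.63 ppm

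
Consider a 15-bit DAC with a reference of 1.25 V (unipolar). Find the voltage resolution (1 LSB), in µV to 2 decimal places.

38.15 µV

Full-scale span = 1.25 V.
LSB = 1.25 / 2^15 = 1.25 / 32768 = 3.8147e-05 V = 38.15 µV.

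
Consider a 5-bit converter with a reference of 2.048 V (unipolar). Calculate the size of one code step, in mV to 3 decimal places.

Full-scale span = 2.048 V.
LSB = 2.048 / 2^5 = 2.048 / 32 = 0.064 V = 64.000 mV.

64.000 mV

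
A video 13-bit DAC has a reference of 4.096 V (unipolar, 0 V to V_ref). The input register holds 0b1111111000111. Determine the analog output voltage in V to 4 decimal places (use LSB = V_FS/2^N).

LSB = 4.096 V / 2^13 = 0.500 mV.
Code 0b1111111000111 = 8135 decimal.
V_out = 0 + 8135 × 0.0005 V = 4.0675 V.

4.0675 V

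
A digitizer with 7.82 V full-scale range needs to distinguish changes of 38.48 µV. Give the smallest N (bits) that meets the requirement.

18 bits

Number of steps required ≥ 7.82 V / 38.48 µV = 203222.45.
Need 2^N ≥ 203222.45; 2^17 = 131072, 2^18 = 262144.
Minimum N = 18.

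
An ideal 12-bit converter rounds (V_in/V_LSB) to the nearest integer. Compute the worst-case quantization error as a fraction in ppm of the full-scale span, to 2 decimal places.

122.07 ppm

Rounding → worst-case error = ½ LSB = V_FS/2^13, so 1e+06/8192 = 122.07 ppm of full scale.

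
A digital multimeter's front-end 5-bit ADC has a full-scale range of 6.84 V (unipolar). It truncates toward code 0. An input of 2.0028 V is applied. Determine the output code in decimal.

LSB = 6.84 V / 32 = 213.750 mV.
(V_in − V_low)/LSB = (2.0028 − 0) / 0.21375 = 9.370.
⌊·⌋(9.370) = 9.

code 9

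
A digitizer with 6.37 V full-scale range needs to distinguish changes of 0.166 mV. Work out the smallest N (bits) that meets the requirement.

16 bits

Number of steps required ≥ 6.37 V / 0.166 mV = 38373.49.
Need 2^N ≥ 38373.49; 2^15 = 32768, 2^16 = 65536.
Minimum N = 16.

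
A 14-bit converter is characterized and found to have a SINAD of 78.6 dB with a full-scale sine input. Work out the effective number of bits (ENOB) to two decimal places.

12.76 bits

ENOB = (SINAD − 1.76) / 6.02 = (78.6 − 1.76)/6.02 = 12.764.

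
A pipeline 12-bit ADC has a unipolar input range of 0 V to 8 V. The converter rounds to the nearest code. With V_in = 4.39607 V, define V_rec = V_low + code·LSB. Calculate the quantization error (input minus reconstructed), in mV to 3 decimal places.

Step size: 8 V ÷ 2^12 = 1.953 mV.
Scaled input = 2250.7878 LSBs, so code = 2251.
V_rec = 0 + 2251·0.00195312 = 4.3964844 V.
V_in − V_rec = -0.000414375 V = -0.414 mV.

-0.414 mV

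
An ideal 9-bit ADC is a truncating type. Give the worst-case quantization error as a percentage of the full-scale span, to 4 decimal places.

0.1953 %

Truncating → worst-case error = 1 LSB = V_FS/2^9, so 100/512 = 0.195312 % of full scale.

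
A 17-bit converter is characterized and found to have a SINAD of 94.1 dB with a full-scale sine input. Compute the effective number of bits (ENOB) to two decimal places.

ENOB = (SINAD − 1.76) / 6.02 = (94.1 − 1.76)/6.02 = 15.339.

15.34 bits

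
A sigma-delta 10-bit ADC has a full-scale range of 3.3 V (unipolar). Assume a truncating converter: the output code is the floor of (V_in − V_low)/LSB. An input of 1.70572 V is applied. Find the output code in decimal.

code 529

LSB = 3.3 V / 1024 = 3.223 mV.
Input sits at 529.290 steps above V_low.
Floor → code 529.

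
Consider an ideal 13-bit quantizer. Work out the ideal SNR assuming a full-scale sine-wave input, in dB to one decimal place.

SNR ≈ 6.02·N + 1.76 dB = 6.02·13 + 1.76 = 80.02 dB.

80.0 dB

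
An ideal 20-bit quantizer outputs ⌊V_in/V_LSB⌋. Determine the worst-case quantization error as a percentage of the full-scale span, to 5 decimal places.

Truncating → worst-case error = 1 LSB = V_FS/2^20, so 100/1048576 = 9.53674e-05 % of full scale.

0.00010 %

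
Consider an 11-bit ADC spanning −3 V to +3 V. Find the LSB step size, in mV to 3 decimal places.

2.930 mV

Full-scale span = 6 V.
LSB = 6 / 2^11 = 6 / 2048 = 0.00292969 V = 2.930 mV.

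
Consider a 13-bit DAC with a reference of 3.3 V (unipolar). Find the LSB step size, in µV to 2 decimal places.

Full-scale span = 3.3 V.
LSB = 3.3 / 2^13 = 3.3 / 8192 = 0.000402832 V = 402.83 µV.

402.83 µV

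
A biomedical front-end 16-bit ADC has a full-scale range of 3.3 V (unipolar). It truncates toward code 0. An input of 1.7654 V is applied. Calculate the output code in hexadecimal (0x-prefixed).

With 65536 levels over 3.3 V, one step is 50.35 µV.
(V_in − V_low)/LSB = (1.7654 − 0) / 5.0354e-05 = 35059.774.
Floor → code 35059.
In hexadecimal (0x-prefixed): 0x88F3.

code 0x88F3 (decimal 35059)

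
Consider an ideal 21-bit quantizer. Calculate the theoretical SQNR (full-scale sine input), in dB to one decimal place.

128.2 dB

SNR ≈ 6.02·N + 1.76 dB = 6.02·21 + 1.76 = 128.18 dB.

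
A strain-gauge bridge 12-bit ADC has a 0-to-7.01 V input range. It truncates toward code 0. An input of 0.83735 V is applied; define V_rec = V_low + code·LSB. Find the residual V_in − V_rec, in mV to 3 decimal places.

0.463 mV

LSB = 7.01/2^12 = 1.711 mV.
(0.83735 − 0)/0.00171143 = 489.2704; ⌊·⌋ gives code 489.
Reconstructed: 0.83688721 V.
Difference: 0.000462793 V → 0.463 mV.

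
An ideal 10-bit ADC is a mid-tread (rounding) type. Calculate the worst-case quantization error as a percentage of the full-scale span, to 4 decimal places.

Rounding → worst-case error = ½ LSB = V_FS/2^11, so 100/2048 = 0.0488281 % of full scale.

0.0488 %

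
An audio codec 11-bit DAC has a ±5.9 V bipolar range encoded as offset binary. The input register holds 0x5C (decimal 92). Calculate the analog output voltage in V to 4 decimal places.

-5.3699 V

LSB = 11.8 V / 2^11 = 5.762 mV.
Code 0x5C = 92 decimal.
V_out = (−5.9) + 92 × 0.00576172 V = -5.36992 V.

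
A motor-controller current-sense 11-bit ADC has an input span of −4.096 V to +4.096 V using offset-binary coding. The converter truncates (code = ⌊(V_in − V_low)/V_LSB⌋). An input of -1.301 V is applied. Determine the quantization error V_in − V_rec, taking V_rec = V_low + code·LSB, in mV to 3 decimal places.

Step size: 8.192 V ÷ 2^11 = 4.000 mV.
Scaled input = 698.7500 LSBs, so code = 698.
V_rec = (−4.096) + 698·0.004 = -1.304 V.
Error = -1.301 − (−1.304) = 0.003 V = 3.000 mV.

3.000 mV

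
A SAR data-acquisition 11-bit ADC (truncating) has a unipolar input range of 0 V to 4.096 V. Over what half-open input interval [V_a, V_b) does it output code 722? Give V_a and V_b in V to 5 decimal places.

LSB = 4.096/2^11 = 2.000 mV.
V_a = V_low + 722·LSB = 1.444 V; V_b = V_low + 723·LSB = 1.446 V.

[1.44400 V, 1.44600 V)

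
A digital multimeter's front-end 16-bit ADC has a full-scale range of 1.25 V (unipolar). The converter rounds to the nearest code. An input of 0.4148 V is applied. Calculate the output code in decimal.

LSB = 1.25 V / 65536 = 19.07 µV.
(V_in − V_low)/LSB = (0.4148 − 0) / 1.90735e-05 = 21747.466.
So the output code is 21747.

code 21747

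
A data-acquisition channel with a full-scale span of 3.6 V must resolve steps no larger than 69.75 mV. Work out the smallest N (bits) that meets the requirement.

6 bits

Number of steps required ≥ 3.6 V / 69.75 mV = 51.61.
Need 2^N ≥ 51.61; 2^5 = 32, 2^6 = 64.
Minimum N = 6.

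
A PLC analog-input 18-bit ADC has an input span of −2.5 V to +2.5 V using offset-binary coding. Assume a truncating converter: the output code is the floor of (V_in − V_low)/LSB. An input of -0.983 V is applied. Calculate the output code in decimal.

code 79534

Full-scale span = 5 V; LSB = 5/2^18 = 19.07 µV.
(-0.983 − (−2.5)) / 1.90735e-05 = 79534.490 LSBs.
Floor → code 79534.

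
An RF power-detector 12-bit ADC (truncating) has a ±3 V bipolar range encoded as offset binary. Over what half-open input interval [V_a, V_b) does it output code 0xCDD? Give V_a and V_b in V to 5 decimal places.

[1.82373 V, 1.82520 V)

LSB = 6/2^12 = 1.465 mV.
Code 0xCDD = 3293 decimal.
V_a = V_low + 3293·LSB = 1.82373 V; V_b = V_low + 3294·LSB = 1.8252 V.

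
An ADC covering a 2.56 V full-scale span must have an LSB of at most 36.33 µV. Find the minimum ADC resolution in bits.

Number of steps required ≥ 2.56 V / 36.33 µV = 70465.18.
Need 2^N ≥ 70465.18; 2^16 = 65536, 2^17 = 131072.
Minimum N = 17.

17 bits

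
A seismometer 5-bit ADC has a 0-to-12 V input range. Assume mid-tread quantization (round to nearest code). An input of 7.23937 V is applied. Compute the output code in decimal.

code 19

Full-scale span = 12 V; LSB = 12/2^5 = 375.000 mV.
Input sits at 19.305 steps above V_low.
round(19.305) = 19.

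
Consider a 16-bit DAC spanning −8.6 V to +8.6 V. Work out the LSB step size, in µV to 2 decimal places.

Full-scale span = 17.2 V.
LSB = 17.2 / 2^16 = 17.2 / 65536 = 0.000262451 V = 262.45 µV.

262.45 µV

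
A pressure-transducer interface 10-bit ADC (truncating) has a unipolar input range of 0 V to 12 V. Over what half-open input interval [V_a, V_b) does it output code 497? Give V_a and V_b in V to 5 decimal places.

LSB = 12/2^10 = 11.719 mV.
V_a = V_low + 497·LSB = 5.82422 V; V_b = V_low + 498·LSB = 5.83594 V.

[5.82422 V, 5.83594 V)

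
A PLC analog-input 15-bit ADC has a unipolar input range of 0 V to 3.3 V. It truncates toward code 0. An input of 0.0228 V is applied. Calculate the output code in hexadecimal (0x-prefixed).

With 32768 levels over 3.3 V, one step is 100.71 µV.
Input sits at 226.397 steps above V_low.
⌊·⌋(226.397) = 226.
In hexadecimal (0x-prefixed): 0xE2.

code 0xE2 (decimal 226)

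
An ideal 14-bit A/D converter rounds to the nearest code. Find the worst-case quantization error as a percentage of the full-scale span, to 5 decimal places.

0.00305 %

Rounding → worst-case error = ½ LSB = V_FS/2^15, so 100/32768 = 0.00305176 % of full scale.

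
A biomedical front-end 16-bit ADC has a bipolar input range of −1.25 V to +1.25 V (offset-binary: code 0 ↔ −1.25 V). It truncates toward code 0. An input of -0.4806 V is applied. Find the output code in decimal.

With 65536 levels over 2.5 V, one step is 38.15 µV.
(-0.4806 − (−1.25)) / 3.8147e-05 = 20169.359 LSBs.
Floor → code 20169.

code 20169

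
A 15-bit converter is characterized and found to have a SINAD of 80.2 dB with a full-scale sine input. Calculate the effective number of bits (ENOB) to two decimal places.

13.03 bits

ENOB = (SINAD − 1.76) / 6.02 = (80.2 − 1.76)/6.02 = 13.030.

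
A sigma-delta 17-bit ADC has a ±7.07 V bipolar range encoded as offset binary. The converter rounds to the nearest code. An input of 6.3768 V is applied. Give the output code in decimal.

code 124646

Full-scale span = 14.14 V; LSB = 14.14/2^17 = 107.88 µV.
Input sits at 124646.320 steps above V_low.
Round → code 124646.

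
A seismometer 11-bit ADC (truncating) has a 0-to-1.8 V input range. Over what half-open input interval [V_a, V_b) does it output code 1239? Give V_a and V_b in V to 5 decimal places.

[1.08896 V, 1.08984 V)

LSB = 1.8/2^11 = 0.879 mV.
V_a = V_low + 1239·LSB = 1.08896 V; V_b = V_low + 1240·LSB = 1.08984 V.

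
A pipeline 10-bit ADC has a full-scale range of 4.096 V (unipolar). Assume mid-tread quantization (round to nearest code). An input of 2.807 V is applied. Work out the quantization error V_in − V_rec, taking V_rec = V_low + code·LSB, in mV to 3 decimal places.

LSB = 4.096/2^10 = 4.000 mV.
(2.807 − 0)/0.004 = 701.7500; round gives code 702.
V_rec = 0 + 702·0.004 = 2.808 V.
V_in − V_rec = -0.001 V = -1.000 mV.

-1.000 mV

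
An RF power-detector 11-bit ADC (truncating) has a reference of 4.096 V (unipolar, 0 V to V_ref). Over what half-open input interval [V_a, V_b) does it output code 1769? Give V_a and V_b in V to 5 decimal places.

[3.53800 V, 3.54000 V)

LSB = 4.096/2^11 = 2.000 mV.
V_a = V_low + 1769·LSB = 3.538 V; V_b = V_low + 1770·LSB = 3.54 V.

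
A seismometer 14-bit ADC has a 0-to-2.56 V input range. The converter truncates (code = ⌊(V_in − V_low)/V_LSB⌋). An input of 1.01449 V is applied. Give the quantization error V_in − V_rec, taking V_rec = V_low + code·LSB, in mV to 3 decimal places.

0.115 mV

LSB = 2.56/2^14 = 156.25 µV.
(1.01449 − 0)/0.00015625 = 6492.7360; ⌊·⌋ gives code 6492.
Reconstructed: 1.014375 V.
Error = 1.01449 − 1.014375 = 0.000115 V = 0.115 mV.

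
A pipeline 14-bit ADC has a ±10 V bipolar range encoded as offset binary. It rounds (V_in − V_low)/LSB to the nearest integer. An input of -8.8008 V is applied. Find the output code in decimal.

code 982

Full-scale span = 20 V; LSB = 20/2^14 = 1.221 mV.
Input sits at 982.385 steps above V_low.
Round → code 982.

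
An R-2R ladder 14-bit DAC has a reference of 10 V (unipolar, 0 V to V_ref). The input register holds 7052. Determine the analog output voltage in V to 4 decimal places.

LSB = 10 V / 2^14 = 0.610 mV.
V_out = 0 + 7052 × 0.000610352 V = 4.3042 V.

4.3042 V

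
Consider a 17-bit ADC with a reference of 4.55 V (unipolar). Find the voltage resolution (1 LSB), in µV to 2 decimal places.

34.71 µV

Full-scale span = 4.55 V.
LSB = 4.55 / 2^17 = 4.55 / 131072 = 3.47137e-05 V = 34.71 µV.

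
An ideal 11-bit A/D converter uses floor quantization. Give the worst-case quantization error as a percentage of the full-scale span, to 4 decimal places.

0.0488 %

Truncating → worst-case error = 1 LSB = V_FS/2^11, so 100/2048 = 0.0488281 % of full scale.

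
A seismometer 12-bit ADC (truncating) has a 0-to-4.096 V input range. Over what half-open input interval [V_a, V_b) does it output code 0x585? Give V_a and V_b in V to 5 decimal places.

LSB = 4.096/2^12 = 1.000 mV.
Code 0x585 = 1413 decimal.
V_a = V_low + 1413·LSB = 1.413 V; V_b = V_low + 1414·LSB = 1.414 V.

[1.41300 V, 1.41400 V)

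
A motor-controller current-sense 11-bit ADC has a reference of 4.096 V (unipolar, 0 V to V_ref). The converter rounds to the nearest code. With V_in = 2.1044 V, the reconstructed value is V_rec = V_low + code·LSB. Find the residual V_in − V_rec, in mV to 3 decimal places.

0.400 mV

One LSB is 4.096 V / 2048 = 2.000 mV.
(V_in − V_low)/LSB = (2.1044 − 0)/0.002 = 1052.2000 → code 1052 (round).
Reconstructed: 2.104 V.
V_in − V_rec = 0.0004 V = 0.400 mV.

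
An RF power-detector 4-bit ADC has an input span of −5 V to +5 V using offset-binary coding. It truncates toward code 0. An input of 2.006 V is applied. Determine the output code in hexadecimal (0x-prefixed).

code 0xB (decimal 11)

With 16 levels over 10 V, one step is 0.6250 V.
Input sits at 11.210 steps above V_low.
⌊·⌋(11.210) = 11.
In hexadecimal (0x-prefixed): 0xB.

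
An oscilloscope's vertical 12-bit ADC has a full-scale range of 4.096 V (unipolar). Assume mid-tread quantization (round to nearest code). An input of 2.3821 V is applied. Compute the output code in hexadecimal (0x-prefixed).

code 0x94E (decimal 2382)

With 4096 levels over 4.096 V, one step is 1.000 mV.
Input sits at 2382.100 steps above V_low.
round(2382.100) = 2382.
In hexadecimal (0x-prefixed): 0x94E.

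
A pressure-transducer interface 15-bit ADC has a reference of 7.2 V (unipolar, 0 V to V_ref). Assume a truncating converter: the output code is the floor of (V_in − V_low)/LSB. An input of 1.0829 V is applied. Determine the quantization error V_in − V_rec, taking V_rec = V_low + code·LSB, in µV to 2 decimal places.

One LSB is 7.2 V / 32768 = 219.73 µV.
Scaled input = 4928.3982 LSBs, so code = 4928.
Reconstructed: 1.0828125 V.
Difference: 8.75e-05 V → 87.50 µV.

87.50 µV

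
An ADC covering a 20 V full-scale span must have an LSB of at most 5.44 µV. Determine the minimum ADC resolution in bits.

Number of steps required ≥ 20 V / 5.44 µV = 3676470.59.
Need 2^N ≥ 3676470.59; 2^21 = 2097152, 2^22 = 4194304.
Minimum N = 22.

22 bits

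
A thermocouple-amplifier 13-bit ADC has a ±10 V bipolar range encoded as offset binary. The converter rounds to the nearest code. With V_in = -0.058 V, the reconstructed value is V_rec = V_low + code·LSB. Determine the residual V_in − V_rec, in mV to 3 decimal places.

0.594 mV

Step size: 20 V ÷ 2^13 = 2.441 mV.
(V_in − V_low)/LSB = (-0.058 − (−10))/0.00244141 = 4072.2432 → code 4072 (round).
V_rec = (−10) + 4072·0.00244141 = -0.05859375 V.
Difference: 0.00059375 V → 0.594 mV.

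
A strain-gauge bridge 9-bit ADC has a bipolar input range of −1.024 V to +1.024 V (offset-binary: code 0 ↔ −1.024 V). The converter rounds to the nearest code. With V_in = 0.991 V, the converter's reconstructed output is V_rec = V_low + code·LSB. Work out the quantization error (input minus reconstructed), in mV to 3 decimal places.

Step size: 2.048 V ÷ 2^9 = 4.000 mV.
Scaled input = 503.7500 LSBs, so code = 504.
V_rec = (−1.024) + 504·0.004 = 0.992 V.
Difference: -0.001 V → -1.000 mV.

-1.000 mV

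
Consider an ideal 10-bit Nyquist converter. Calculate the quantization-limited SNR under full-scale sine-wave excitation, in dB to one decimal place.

SNR ≈ 6.02·N + 1.76 dB = 6.02·10 + 1.76 = 61.96 dB.

62.0 dB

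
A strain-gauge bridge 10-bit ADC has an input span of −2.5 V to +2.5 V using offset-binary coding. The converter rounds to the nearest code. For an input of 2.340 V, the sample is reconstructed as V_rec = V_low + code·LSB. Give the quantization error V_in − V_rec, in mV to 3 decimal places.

1.133 mV

One LSB is 5 V / 1024 = 4.883 mV.
(2.340 − (−2.5))/0.00488281 = 991.2320; round gives code 991.
V_rec = (−2.5) + 991·0.00488281 = 2.3388672 V.
Difference: 0.00113281 V → 1.133 mV.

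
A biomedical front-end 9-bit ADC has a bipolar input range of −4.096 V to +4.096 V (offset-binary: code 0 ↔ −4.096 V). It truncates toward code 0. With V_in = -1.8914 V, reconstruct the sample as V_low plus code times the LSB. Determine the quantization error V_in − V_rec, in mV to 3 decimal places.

12.600 mV

LSB = 8.192/2^9 = 16.000 mV.
Scaled input = 137.7875 LSBs, so code = 137.
V_rec = (−4.096) + 137·0.016 = -1.904 V.
Error = -1.8914 − (−1.904) = 0.0126 V = 12.600 mV.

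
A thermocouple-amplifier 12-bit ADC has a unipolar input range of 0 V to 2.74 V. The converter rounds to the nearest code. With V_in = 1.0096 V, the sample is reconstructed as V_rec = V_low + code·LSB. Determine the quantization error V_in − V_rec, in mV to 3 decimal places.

One LSB is 2.74 V / 4096 = 0.669 mV.
Scaled input = 1509.2415 LSBs, so code = 1509.
V_rec = 0 + 1509·0.000668945 = 1.0094385 V.
V_in − V_rec = 0.000161523 V = 0.162 mV.

0.162 mV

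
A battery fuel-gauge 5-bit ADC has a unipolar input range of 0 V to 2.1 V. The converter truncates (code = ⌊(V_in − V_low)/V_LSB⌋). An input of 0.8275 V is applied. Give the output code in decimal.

LSB = 2.1 V / 32 = 65.625 mV.
Input sits at 12.610 steps above V_low.
⌊·⌋(12.610) = 12.

code 12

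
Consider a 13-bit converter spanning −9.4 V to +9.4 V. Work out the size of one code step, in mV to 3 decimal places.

2.295 mV

Full-scale span = 18.8 V.
LSB = 18.8 / 2^13 = 18.8 / 8192 = 0.00229492 V = 2.295 mV.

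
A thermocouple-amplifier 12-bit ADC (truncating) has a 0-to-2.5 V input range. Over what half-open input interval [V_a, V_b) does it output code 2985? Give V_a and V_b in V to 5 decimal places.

[1.82190 V, 1.82251 V)

LSB = 2.5/2^12 = 0.610 mV.
V_a = V_low + 2985·LSB = 1.8219 V; V_b = V_low + 2986·LSB = 1.82251 V.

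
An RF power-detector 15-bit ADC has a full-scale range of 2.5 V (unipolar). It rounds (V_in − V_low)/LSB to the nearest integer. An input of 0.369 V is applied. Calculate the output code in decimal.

code 4837

With 32768 levels over 2.5 V, one step is 76.29 µV.
(0.369 − 0) / 7.62939e-05 = 4836.557 LSBs.
round(4836.557) = 4837.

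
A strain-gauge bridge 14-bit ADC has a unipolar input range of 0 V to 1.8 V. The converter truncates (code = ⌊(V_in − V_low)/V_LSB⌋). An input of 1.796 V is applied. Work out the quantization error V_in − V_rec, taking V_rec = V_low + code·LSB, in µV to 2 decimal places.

64.94 µV

LSB = 1.8/2^14 = 109.86 µV.
(1.796 − 0)/0.000109863 = 16347.5911; ⌊·⌋ gives code 16347.
V_rec = 0 + 16347·0.000109863 = 1.7959351 V.
V_in − V_rec = 6.49414e-05 V = 64.94 µV.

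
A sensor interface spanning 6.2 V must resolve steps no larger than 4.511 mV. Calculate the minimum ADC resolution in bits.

11 bits

Number of steps required ≥ 6.2 V / 4.511 mV = 1374.42.
Need 2^N ≥ 1374.42; 2^10 = 1024, 2^11 = 2048.
Minimum N = 11.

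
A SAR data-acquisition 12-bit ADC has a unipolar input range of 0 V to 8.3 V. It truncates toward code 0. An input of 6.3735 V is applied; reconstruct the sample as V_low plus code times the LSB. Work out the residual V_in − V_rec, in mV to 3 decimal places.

One LSB is 8.3 V / 4096 = 2.026 mV.
(V_in − V_low)/LSB = (6.3735 − 0)/0.00202637 = 3145.2839 → code 3145 (floor).
Reconstructed: 6.3729248 V.
Difference: 0.000575195 V → 0.575 mV.

0.575 mV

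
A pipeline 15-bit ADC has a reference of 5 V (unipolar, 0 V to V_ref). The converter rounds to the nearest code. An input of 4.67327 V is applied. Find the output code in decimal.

Full-scale span = 5 V; LSB = 5/2^15 = 152.59 µV.
Input sits at 30626.742 steps above V_low.
So the output code is 30627.

code 30627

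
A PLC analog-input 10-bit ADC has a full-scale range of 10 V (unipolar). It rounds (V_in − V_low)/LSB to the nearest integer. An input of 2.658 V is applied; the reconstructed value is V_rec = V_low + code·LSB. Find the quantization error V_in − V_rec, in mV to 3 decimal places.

1.750 mV

Step size: 10 V ÷ 2^10 = 9.766 mV.
(2.658 − 0)/0.00976562 = 272.1792; round gives code 272.
V_rec = 0 + 272·0.00976562 = 2.65625 V.
V_in − V_rec = 0.00175 V = 1.750 mV.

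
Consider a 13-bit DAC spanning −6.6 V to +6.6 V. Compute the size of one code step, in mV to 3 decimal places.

1.611 mV

Full-scale span = 13.2 V.
LSB = 13.2 / 2^13 = 13.2 / 8192 = 0.00161133 V = 1.611 mV.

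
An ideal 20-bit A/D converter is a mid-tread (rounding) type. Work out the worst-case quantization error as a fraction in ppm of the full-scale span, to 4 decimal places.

0.4768 ppm

Rounding → worst-case error = ½ LSB = V_FS/2^21, so 1e+06/2097152 = 0.476837 ppm of full scale.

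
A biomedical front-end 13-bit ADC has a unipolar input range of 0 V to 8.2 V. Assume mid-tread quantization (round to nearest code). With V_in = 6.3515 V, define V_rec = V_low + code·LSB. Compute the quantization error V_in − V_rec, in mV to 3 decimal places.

0.304 mV

Step size: 8.2 V ÷ 2^13 = 1.001 mV.
(V_in − V_low)/LSB = (6.3515 − 0)/0.00100098 = 6345.3034 → code 6345 (round).
V_rec = 0 + 6345·0.00100098 = 6.3511963 V.
V_in − V_rec = 0.000303711 V = 0.304 mV.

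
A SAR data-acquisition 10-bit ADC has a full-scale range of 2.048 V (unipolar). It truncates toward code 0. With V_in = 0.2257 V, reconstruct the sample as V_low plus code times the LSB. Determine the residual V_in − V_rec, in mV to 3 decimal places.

Step size: 2.048 V ÷ 2^10 = 2.000 mV.
(V_in − V_low)/LSB = (0.2257 − 0)/0.002 = 112.8500 → code 112 (floor).
Reconstructed: 0.224 V.
V_in − V_rec = 0.0017 V = 1.700 mV.

1.700 mV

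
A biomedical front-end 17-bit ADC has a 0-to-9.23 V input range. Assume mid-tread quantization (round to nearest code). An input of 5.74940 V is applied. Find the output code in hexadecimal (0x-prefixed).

code 0x13EED (decimal 81645)

LSB = 9.23 V / 131072 = 70.42 µV.
(V_in − V_low)/LSB = (5.74940 − 0) / 7.04193e-05 = 81645.217.
round(81645.217) = 81645.
In hexadecimal (0x-prefixed): 0x13EED.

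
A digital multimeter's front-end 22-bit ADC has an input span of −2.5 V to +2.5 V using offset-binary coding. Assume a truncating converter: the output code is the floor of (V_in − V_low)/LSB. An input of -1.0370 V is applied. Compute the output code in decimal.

With 4194304 levels over 5 V, one step is 1.19 µV.
(V_in − V_low)/LSB = (-1.0370 − (−2.5)) / 1.19209e-06 = 1227253.350.
So the output code is 1227253.

code 1227253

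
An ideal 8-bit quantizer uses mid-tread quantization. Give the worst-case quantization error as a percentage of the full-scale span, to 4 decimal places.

0.1953 %

Rounding → worst-case error = ½ LSB = V_FS/2^9, so 100/512 = 0.195312 % of full scale.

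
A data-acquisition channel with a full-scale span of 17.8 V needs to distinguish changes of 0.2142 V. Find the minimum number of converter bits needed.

Number of steps required ≥ 17.8 V / 0.2142 V = 83.10.
Need 2^N ≥ 83.10; 2^6 = 64, 2^7 = 128.
Minimum N = 7.

7 bits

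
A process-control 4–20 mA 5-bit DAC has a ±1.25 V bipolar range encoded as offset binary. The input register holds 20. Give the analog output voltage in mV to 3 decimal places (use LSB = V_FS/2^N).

LSB = 2.5 V / 2^5 = 78.125 mV.
V_out = (−1.25) + 20 × 0.078125 V = 0.3125 V.
= 312.500 mV.

312.500 mV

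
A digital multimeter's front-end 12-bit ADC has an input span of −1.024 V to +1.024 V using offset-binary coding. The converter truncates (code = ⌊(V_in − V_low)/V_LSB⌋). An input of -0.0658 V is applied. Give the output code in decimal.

code 1916

LSB = 2.048 V / 4096 = 0.500 mV.
(V_in − V_low)/LSB = (-0.0658 − (−1.024)) / 0.0005 = 1916.400.
So the output code is 1916.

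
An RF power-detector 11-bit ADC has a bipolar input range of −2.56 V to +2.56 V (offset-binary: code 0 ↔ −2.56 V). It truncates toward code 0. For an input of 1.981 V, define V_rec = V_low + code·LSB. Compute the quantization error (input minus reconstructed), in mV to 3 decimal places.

1.000 mV

Step size: 5.12 V ÷ 2^11 = 2.500 mV.
(1.981 − (−2.56))/0.0025 = 1816.4000; ⌊·⌋ gives code 1816.
Code 1816 maps back to (−2.56) + 1816×0.0025 V = 1.98 V.
V_in − V_rec = 0.001 V = 1.000 mV.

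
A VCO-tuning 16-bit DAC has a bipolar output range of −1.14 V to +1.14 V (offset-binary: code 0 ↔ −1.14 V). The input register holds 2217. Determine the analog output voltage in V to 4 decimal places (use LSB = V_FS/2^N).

-1.0629 V

LSB = 2.28 V / 2^16 = 34.79 µV.
V_out = (−1.14) + 2217 × 3.479e-05 V = -1.06287 V.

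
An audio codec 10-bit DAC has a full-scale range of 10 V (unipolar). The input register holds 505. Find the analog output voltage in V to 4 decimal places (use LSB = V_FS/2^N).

4.9316 V

LSB = 10 V / 2^10 = 9.766 mV.
V_out = 0 + 505 × 0.00976562 V = 4.93164 V.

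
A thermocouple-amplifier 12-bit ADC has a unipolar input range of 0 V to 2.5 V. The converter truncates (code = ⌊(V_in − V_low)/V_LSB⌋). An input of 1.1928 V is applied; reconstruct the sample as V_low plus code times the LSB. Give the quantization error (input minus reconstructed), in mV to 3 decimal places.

0.173 mV

LSB = 2.5/2^12 = 0.610 mV.
Scaled input = 1954.2835 LSBs, so code = 1954.
Reconstructed: 1.192627 V.
V_in − V_rec = 0.000173047 V = 0.173 mV.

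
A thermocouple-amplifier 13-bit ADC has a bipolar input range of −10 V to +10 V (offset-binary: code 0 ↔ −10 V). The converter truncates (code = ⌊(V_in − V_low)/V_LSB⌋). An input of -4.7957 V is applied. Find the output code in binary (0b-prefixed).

With 8192 levels over 20 V, one step is 2.441 mV.
(-4.7957 − (−10)) / 0.00244141 = 2131.681 LSBs.
So the output code is 2131.
In binary (0b-prefixed): 0b100001010011.

code 0b100001010011 (decimal 2131)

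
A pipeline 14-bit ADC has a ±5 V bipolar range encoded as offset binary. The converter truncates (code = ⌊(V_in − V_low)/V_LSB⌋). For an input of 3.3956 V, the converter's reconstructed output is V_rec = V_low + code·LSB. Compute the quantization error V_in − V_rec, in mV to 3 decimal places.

Step size: 10 V ÷ 2^14 = 0.610 mV.
(3.3956 − (−5))/0.000610352 = 13755.3510; ⌊·⌋ gives code 13755.
V_rec = (−5) + 13755·0.000610352 = 3.3953857 V.
Error = 3.3956 − 3.3953857 = 0.000214258 V = 0.214 mV.

0.214 mV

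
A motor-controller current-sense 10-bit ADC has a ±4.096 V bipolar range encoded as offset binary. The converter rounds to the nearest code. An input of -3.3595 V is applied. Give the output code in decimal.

code 92

Full-scale span = 8.192 V; LSB = 8.192/2^10 = 8.000 mV.
(-3.3595 − (−4.096)) / 0.008 = 92.062 LSBs.
Round → code 92.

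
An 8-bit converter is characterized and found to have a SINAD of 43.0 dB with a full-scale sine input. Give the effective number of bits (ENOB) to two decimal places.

6.85 bits

ENOB = (SINAD − 1.76) / 6.02 = (43.0 − 1.76)/6.02 = 6.850.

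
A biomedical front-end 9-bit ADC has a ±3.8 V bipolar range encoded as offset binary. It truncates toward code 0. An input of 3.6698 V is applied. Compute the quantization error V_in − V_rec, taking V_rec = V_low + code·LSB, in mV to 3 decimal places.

3.394 mV

LSB = 7.6/2^9 = 14.844 mV.
Scaled input = 503.2286 LSBs, so code = 503.
Reconstructed: 3.6664063 V.
Difference: 0.00339375 V → 3.394 mV.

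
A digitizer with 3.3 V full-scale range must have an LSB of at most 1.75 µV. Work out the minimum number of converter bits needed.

Number of steps required ≥ 3.3 V / 1.75 µV = 1885714.29.
Need 2^N ≥ 1885714.29; 2^20 = 1048576, 2^21 = 2097152.
Minimum N = 21.

21 bits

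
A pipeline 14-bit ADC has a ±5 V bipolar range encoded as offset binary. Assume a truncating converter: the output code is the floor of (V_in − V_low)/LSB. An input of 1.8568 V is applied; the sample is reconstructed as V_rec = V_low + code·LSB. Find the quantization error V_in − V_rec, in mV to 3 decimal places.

Step size: 10 V ÷ 2^14 = 0.610 mV.
(1.8568 − (−5))/0.000610352 = 11234.1811; ⌊·⌋ gives code 11234.
Code 11234 maps back to (−5) + 11234×0.000610352 V = 1.8566895 V.
V_in − V_rec = 0.000110547 V = 0.111 mV.

0.111 mV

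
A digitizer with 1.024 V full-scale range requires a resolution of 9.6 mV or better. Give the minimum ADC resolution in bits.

Number of steps required ≥ 1.024 V / 9.6 mV = 106.67.
Need 2^N ≥ 106.67; 2^6 = 64, 2^7 = 128.
Minimum N = 7.

7 bits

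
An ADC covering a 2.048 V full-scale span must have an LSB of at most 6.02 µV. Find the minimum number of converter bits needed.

19 bits

Number of steps required ≥ 2.048 V / 6.02 µV = 340199.34.
Need 2^N ≥ 340199.34; 2^18 = 262144, 2^19 = 524288.
Minimum N = 19.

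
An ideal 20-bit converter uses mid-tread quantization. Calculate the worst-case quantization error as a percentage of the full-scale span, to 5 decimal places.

Rounding → worst-case error = ½ LSB = V_FS/2^21, so 100/2097152 = 4.76837e-05 % of full scale.

0.00005 %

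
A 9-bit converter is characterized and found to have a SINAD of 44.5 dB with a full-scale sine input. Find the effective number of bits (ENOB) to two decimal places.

7.10 bits

ENOB = (SINAD − 1.76) / 6.02 = (44.5 − 1.76)/6.02 = 7.100.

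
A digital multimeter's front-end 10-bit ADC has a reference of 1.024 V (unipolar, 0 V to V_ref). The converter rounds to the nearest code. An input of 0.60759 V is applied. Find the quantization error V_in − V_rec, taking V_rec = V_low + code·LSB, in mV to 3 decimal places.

-0.410 mV

Step size: 1.024 V ÷ 2^10 = 1.000 mV.
(0.60759 − 0)/0.001 = 607.5900; round gives code 608.
V_rec = 0 + 608·0.001 = 0.608 V.
Error = 0.60759 − 0.608 = -0.00041 V = -0.410 mV.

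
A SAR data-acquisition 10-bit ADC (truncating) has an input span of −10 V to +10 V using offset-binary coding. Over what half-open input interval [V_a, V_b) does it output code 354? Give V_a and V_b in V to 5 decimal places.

[-3.08594 V, -3.06641 V)

LSB = 20/2^10 = 19.531 mV.
V_a = V_low + 354·LSB = -3.08594 V; V_b = V_low + 355·LSB = -3.06641 V.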